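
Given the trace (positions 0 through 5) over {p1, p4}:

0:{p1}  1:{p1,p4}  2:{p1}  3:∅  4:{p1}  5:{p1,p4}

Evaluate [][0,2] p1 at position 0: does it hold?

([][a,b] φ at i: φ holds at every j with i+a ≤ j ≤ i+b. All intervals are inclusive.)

True

Check p1 at every j in [0,2]:
  j=0: true
  j=1: true
  j=2: true
All positions satisfy it → formula holds.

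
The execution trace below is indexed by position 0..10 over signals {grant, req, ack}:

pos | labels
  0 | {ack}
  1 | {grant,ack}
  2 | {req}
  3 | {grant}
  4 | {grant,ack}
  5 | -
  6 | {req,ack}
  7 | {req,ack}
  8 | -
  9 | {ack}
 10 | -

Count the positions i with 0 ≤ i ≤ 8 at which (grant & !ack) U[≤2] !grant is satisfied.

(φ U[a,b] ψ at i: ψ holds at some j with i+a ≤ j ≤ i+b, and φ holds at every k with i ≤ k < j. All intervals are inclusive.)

6

Evaluate at each i in [0,8]:
  i=0: ✓ (rhs at j=0)
  i=1: ✗ (lhs fails at k=1 before rhs at j=2)
  i=2: ✓ (rhs at j=2)
  i=3: ✗ (lhs fails at k=4 before rhs at j=5)
  i=4: ✗ (lhs fails at k=4 before rhs at j=5)
  i=5: ✓ (rhs at j=5)
  i=6: ✓ (rhs at j=6)
  i=7: ✓ (rhs at j=7)
  i=8: ✓ (rhs at j=8)
Positions where it holds: {0, 2, 5, 6, 7, 8} → 6.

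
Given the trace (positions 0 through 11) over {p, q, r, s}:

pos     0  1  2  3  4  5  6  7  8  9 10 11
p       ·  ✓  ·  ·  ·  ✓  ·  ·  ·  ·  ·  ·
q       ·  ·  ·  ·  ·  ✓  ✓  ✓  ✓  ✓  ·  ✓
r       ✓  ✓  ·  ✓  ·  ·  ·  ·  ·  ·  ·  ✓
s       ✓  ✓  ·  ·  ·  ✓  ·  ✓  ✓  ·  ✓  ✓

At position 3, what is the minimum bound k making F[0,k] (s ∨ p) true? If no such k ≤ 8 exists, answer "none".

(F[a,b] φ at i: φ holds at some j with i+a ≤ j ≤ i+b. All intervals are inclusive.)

Scan j = 3,4,… for (s ∨ p):
  j=3: fails
  j=4: fails
  j=5: holds
First hit at j=5, so smallest k = 5-3 = 2.

2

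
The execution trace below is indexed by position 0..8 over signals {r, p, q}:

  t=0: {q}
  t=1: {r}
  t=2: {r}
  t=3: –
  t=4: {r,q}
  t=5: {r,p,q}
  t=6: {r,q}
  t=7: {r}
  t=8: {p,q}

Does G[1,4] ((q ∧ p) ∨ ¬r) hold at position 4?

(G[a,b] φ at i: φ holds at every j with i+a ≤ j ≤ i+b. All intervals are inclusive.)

Does not hold

Check ((q ∧ p) ∨ ¬r) at every j in [5,8]:
  j=5: true
  j=6: false
  j=7: false
  j=8: true
Fails at j=6 → formula fails.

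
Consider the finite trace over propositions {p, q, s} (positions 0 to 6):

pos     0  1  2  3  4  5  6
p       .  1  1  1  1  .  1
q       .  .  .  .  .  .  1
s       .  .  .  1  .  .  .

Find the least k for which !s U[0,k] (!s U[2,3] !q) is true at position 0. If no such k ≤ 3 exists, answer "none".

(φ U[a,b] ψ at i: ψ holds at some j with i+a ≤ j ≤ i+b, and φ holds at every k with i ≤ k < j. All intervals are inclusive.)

Need earliest j ≥ 0 with (!s U[2,3] !q), and !s at every k in [0,j-1].
  j=0: rhs holds (empty prefix). k = 0.

0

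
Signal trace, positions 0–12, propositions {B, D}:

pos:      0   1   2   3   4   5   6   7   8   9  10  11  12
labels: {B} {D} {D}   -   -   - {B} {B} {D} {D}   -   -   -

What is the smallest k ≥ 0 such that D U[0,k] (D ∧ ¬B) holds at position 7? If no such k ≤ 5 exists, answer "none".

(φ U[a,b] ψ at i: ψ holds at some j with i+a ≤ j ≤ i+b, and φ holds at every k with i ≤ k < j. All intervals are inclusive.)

Need earliest j ≥ 7 with (D ∧ ¬B), and D at every k in [7,j-1].
  j=7: rhs fails.
  j=8: rhs holds but lhs fails at k=7.
  j=9: rhs holds but lhs fails at k=7.
  j=10: rhs fails.
  j=11: rhs fails.
  j=12: rhs fails.
No witness within the range → none.

none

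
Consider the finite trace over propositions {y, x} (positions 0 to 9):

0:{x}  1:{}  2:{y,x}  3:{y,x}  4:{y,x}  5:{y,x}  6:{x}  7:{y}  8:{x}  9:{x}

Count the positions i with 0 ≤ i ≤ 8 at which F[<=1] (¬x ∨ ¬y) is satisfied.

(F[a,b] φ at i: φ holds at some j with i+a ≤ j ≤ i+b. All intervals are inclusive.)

6

Evaluate at each i in [0,8]:
  i=0: ✓ (witness j=0)
  i=1: ✓ (witness j=1)
  i=2: ✗ (none in [2,3])
  i=3: ✗ (none in [3,4])
  i=4: ✗ (none in [4,5])
  i=5: ✓ (witness j=6)
  i=6: ✓ (witness j=6)
  i=7: ✓ (witness j=7)
  i=8: ✓ (witness j=8)
Positions where it holds: {0, 1, 5, 6, 7, 8} → 6.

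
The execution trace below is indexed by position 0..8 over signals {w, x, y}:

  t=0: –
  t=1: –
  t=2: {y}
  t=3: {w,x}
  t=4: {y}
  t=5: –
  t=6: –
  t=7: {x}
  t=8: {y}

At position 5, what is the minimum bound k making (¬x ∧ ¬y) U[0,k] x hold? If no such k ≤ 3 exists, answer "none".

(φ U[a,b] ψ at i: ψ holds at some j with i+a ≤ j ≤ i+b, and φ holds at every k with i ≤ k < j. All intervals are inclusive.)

2

Need earliest j ≥ 5 with x, and (¬x ∧ ¬y) at every k in [5,j-1].
  j=5: rhs fails.
  j=6: rhs fails.
  j=7: rhs holds; lhs holds on [5,6]. k = 2.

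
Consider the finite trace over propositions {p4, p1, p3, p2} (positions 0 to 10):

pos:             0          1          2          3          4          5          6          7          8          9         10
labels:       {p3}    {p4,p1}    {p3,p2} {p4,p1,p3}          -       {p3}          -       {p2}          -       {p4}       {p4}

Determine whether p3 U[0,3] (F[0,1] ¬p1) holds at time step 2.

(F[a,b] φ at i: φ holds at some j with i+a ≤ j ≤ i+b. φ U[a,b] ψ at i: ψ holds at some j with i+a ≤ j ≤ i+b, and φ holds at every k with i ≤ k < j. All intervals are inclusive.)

Need some j in [2,5] with F[0,1] ¬p1, and p3 at every k in [2,j-1].
  j=2: F[0,1] ¬p1 holds; no prefix to check → satisfied.

True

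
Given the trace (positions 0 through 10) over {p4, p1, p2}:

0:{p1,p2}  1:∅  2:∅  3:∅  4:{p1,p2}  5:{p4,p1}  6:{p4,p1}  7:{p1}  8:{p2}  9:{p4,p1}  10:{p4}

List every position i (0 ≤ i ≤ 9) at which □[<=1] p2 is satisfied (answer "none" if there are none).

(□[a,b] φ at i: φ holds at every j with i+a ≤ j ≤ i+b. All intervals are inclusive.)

Evaluate at each i in [0,9]:
  i=0: ✗ (fails at j=1)
  i=1: ✗ (fails at j=1)
  i=2: ✗ (fails at j=2)
  i=3: ✗ (fails at j=3)
  i=4: ✗ (fails at j=5)
  i=5: ✗ (fails at j=5)
  i=6: ✗ (fails at j=6)
  i=7: ✗ (fails at j=7)
  i=8: ✗ (fails at j=9)
  i=9: ✗ (fails at j=9)

none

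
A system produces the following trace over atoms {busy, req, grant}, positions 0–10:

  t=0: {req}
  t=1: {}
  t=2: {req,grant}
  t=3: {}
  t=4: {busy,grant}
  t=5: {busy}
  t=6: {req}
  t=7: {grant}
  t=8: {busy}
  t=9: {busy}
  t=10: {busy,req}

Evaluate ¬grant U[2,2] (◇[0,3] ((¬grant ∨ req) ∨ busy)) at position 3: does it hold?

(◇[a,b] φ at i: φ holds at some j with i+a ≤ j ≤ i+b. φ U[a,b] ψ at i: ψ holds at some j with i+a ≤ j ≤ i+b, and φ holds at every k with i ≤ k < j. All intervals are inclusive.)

Does not hold

Need some j in [5,5] with ◇[0,3] ((¬grant ∨ req) ∨ busy), and ¬grant at every k in [3,j-1].
  j=5: ◇[0,3] ((¬grant ∨ req) ∨ busy) holds, but ¬grant fails at k=4 → not this j.
No j in the window works → until fails.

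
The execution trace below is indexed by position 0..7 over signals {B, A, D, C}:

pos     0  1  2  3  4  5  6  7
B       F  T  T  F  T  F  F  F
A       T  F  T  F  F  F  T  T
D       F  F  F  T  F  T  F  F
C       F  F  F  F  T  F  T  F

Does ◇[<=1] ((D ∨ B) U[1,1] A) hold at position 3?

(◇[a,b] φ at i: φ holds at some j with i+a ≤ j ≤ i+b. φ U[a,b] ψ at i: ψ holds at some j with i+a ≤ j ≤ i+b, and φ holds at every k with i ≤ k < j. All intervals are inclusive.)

No

Check ((D ∨ B) U[1,1] A) at each j in [3,4]:
  j=3: fails
  j=4: fails
No position in the window satisfies it → formula fails.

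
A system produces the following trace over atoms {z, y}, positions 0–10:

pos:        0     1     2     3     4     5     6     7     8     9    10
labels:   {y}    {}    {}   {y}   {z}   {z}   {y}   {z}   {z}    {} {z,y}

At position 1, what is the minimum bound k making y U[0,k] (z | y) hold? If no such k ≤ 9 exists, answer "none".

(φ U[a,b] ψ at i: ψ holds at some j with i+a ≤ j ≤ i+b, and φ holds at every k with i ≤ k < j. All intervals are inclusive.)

Need earliest j ≥ 1 with (z | y), and y at every k in [1,j-1].
  j=1: rhs fails.
  j=2: rhs fails.
  j=3: rhs holds but lhs fails at k=1.
  j=4: rhs holds but lhs fails at k=1.
  j=5: rhs holds but lhs fails at k=1.
  j=6: rhs holds but lhs fails at k=1.
  j=7: rhs holds but lhs fails at k=1.
  j=8: rhs holds but lhs fails at k=1.
  j=9: rhs fails.
  j=10: rhs holds but lhs fails at k=1.
No witness within the range → none.

none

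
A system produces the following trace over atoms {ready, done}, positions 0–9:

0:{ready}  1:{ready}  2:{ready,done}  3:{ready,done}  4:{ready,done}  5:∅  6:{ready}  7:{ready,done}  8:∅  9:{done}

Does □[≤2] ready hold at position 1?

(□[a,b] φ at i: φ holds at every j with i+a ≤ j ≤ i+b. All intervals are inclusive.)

Check ready at every j in [1,3]:
  j=1: true
  j=2: true
  j=3: true
All positions satisfy it → formula holds.

Holds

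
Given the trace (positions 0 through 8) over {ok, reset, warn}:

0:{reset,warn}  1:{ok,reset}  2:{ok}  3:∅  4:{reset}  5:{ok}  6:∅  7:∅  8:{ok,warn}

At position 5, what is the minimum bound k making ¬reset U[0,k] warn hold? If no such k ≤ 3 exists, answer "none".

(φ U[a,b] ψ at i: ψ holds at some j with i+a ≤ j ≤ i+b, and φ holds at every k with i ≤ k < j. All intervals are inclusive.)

Need earliest j ≥ 5 with warn, and ¬reset at every k in [5,j-1].
  j=5: rhs fails.
  j=6: rhs fails.
  j=7: rhs fails.
  j=8: rhs holds; lhs holds on [5,7]. k = 3.

3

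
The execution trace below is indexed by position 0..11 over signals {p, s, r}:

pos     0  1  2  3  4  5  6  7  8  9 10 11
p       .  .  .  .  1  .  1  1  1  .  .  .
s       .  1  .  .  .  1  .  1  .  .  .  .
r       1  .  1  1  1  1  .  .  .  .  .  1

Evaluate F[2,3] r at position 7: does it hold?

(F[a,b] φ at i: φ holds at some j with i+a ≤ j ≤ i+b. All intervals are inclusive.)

No

Check r at each j in [9,10]:
  j=9: false
  j=10: false
No position in the window satisfies it → formula fails.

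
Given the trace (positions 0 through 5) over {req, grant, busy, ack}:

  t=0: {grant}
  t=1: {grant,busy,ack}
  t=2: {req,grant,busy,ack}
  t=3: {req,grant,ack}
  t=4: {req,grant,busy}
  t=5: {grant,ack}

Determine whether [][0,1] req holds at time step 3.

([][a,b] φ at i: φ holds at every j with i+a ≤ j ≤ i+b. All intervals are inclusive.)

Check req at every j in [3,4]:
  j=3: true
  j=4: true
All positions satisfy it → formula holds.

True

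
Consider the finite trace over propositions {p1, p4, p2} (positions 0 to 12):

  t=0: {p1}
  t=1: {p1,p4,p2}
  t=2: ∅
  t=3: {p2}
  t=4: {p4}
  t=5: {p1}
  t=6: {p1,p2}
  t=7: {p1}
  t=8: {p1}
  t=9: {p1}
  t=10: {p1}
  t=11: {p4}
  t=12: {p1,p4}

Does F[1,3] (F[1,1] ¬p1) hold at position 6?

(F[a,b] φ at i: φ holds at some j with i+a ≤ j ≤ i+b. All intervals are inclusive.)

No

Check F[1,1] ¬p1 at each j in [7,9]:
  j=7: fails (none in [8,8])
  j=8: fails (none in [9,9])
  j=9: fails (none in [10,10])
No position in the window satisfies it → formula fails.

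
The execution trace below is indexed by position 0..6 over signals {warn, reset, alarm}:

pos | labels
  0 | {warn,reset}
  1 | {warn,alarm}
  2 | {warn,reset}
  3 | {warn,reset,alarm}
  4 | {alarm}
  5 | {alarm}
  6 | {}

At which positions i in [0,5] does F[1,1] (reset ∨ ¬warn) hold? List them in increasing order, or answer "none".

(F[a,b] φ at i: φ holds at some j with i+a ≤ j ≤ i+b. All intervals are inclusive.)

1, 2, 3, 4, 5

Evaluate at each i in [0,5]:
  i=0: ✗ (none in [1,1])
  i=1: ✓ (witness j=2)
  i=2: ✓ (witness j=3)
  i=3: ✓ (witness j=4)
  i=4: ✓ (witness j=5)
  i=5: ✓ (witness j=6)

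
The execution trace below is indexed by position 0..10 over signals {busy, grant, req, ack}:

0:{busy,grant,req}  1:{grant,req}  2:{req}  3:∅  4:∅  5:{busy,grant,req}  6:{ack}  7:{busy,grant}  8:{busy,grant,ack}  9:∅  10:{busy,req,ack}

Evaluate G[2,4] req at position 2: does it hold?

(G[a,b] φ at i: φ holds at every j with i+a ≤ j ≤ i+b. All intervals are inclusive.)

Does not hold

Check req at every j in [4,6]:
  j=4: false
  j=5: true
  j=6: false
Fails at j=4 → formula fails.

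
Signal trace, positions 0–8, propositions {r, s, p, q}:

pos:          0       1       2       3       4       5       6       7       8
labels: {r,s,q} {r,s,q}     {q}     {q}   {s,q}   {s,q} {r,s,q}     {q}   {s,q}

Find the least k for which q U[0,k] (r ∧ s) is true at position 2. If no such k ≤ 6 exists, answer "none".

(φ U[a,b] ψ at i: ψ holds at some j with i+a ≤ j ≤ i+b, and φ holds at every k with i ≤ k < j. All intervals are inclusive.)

Need earliest j ≥ 2 with (r ∧ s), and q at every k in [2,j-1].
  j=2: rhs fails.
  j=3: rhs fails.
  j=4: rhs fails.
  j=5: rhs fails.
  j=6: rhs holds; lhs holds on [2,5]. k = 4.

4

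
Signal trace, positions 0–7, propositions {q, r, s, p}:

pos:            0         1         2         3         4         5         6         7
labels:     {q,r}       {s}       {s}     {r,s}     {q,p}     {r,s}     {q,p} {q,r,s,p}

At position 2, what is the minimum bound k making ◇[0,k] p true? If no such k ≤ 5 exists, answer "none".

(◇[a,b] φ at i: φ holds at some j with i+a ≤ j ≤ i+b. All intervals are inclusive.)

Scan j = 2,3,… for p:
  j=2: fails
  j=3: fails
  j=4: holds
First hit at j=4, so smallest k = 4-2 = 2.

2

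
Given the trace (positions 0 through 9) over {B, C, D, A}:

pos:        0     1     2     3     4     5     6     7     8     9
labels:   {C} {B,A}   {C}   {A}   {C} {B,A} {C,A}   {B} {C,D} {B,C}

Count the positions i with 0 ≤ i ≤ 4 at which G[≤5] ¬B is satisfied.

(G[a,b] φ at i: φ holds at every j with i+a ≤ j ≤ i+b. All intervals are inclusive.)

Evaluate at each i in [0,4]:
  i=0: ✗ (fails at j=1)
  i=1: ✗ (fails at j=1)
  i=2: ✗ (fails at j=5)
  i=3: ✗ (fails at j=5)
  i=4: ✗ (fails at j=5)
Positions where it holds: {} → 0.

0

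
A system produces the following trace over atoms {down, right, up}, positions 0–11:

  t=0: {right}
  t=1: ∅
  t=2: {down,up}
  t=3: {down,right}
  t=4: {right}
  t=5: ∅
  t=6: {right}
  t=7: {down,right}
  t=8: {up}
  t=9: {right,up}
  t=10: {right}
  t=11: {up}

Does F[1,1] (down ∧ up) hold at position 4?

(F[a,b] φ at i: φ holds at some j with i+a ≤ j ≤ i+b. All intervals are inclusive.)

Check (down ∧ up) at each j in [5,5]:
  j=5: false
No position in the window satisfies it → formula fails.

False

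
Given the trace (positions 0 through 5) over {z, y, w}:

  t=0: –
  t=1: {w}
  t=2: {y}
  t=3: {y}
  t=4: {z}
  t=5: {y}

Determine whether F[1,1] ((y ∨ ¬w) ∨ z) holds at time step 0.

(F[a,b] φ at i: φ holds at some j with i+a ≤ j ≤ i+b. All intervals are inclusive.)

No

Check ((y ∨ ¬w) ∨ z) at each j in [1,1]:
  j=1: false
No position in the window satisfies it → formula fails.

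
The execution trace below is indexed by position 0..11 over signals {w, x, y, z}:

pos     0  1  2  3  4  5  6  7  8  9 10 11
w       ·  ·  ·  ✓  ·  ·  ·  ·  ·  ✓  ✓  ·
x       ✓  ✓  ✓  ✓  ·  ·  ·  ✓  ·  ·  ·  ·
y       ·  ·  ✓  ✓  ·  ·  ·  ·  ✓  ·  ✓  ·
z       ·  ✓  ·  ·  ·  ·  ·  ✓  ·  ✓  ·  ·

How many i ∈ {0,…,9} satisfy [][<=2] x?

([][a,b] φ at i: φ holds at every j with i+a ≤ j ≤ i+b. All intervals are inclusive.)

2

Evaluate at each i in [0,9]:
  i=0: ✓ (all of [0,2])
  i=1: ✓ (all of [1,3])
  i=2: ✗ (fails at j=4)
  i=3: ✗ (fails at j=4)
  i=4: ✗ (fails at j=4)
  i=5: ✗ (fails at j=5)
  i=6: ✗ (fails at j=6)
  i=7: ✗ (fails at j=8)
  i=8: ✗ (fails at j=8)
  i=9: ✗ (fails at j=9)
Positions where it holds: {0, 1} → 2.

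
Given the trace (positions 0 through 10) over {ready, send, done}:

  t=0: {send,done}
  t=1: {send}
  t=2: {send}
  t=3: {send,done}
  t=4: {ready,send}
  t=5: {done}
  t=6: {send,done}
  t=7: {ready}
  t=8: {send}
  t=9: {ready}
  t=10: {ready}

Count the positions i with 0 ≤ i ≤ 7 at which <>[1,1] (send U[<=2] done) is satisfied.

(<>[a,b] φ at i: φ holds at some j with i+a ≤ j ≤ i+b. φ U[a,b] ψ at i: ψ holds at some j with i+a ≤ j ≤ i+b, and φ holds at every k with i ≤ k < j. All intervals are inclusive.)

6

Evaluate at each i in [0,7]:
  i=0: ✓ (witness j=1)
  i=1: ✓ (witness j=2)
  i=2: ✓ (witness j=3)
  i=3: ✓ (witness j=4)
  i=4: ✓ (witness j=5)
  i=5: ✓ (witness j=6)
  i=6: ✗ (none in [7,7])
  i=7: ✗ (none in [8,8])
Positions where it holds: {0, 1, 2, 3, 4, 5} → 6.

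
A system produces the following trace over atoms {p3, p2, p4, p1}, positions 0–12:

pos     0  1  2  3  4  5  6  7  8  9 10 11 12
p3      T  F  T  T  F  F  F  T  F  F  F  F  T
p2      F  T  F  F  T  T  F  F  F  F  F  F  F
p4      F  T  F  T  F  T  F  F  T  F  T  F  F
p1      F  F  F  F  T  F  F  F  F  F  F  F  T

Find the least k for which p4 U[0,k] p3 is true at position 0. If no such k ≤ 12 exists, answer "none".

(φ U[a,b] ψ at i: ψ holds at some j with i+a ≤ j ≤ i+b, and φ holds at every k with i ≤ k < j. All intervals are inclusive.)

0

Need earliest j ≥ 0 with p3, and p4 at every k in [0,j-1].
  j=0: rhs holds (empty prefix). k = 0.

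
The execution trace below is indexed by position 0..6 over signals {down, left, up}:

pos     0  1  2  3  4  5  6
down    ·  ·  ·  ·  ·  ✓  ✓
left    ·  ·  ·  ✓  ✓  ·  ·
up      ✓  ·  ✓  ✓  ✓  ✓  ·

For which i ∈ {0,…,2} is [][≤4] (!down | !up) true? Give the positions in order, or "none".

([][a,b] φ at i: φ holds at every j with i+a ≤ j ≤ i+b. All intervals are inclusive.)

Evaluate at each i in [0,2]:
  i=0: ✓ (all of [0,4])
  i=1: ✗ (fails at j=5)
  i=2: ✗ (fails at j=5)

0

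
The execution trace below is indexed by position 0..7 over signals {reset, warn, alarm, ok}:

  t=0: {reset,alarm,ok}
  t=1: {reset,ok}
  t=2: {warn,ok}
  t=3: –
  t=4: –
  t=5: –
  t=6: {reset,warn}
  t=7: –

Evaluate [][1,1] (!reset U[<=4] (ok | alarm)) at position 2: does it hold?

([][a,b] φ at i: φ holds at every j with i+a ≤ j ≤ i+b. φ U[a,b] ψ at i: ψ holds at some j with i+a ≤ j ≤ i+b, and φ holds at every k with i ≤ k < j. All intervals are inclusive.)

Check (!reset U[<=4] (ok | alarm)) at every j in [3,3]:
  j=3: fails
Fails at j=3 → formula fails.

Does not hold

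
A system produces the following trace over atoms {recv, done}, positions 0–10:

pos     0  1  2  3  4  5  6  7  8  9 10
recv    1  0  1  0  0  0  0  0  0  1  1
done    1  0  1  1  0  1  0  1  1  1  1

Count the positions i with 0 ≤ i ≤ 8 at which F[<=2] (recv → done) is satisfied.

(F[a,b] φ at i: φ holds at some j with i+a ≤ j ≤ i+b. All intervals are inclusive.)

9

Evaluate at each i in [0,8]:
  i=0: ✓ (witness j=0)
  i=1: ✓ (witness j=1)
  i=2: ✓ (witness j=2)
  i=3: ✓ (witness j=3)
  i=4: ✓ (witness j=4)
  i=5: ✓ (witness j=5)
  i=6: ✓ (witness j=6)
  i=7: ✓ (witness j=7)
  i=8: ✓ (witness j=8)
Positions where it holds: {0, 1, 2, 3, 4, 5, 6, 7, 8} → 9.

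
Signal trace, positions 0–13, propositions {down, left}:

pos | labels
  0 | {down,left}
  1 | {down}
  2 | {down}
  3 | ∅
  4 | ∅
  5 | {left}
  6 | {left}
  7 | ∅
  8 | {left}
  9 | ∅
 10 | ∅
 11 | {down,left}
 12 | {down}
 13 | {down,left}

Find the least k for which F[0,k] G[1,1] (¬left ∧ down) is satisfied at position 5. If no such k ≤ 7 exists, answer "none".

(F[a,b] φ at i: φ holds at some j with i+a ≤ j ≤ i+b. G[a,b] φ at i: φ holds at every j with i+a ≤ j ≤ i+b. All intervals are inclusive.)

6

Scan j = 5,6,… for G[1,1] (¬left ∧ down):
  j=5: fails
  j=6: fails
  j=7: fails
  j=8: fails
  j=9: fails
  j=10: fails
  j=11: holds
First hit at j=11, so smallest k = 11-5 = 6.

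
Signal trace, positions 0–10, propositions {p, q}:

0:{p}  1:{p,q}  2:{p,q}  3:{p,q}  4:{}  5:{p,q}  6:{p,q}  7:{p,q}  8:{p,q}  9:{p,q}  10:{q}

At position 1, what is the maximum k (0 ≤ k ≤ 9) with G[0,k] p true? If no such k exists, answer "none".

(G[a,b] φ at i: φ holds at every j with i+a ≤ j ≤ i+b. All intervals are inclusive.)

p must hold from j=1 onward; find where it first fails.
  j=1: holds
  j=2: holds
  j=3: holds
  j=4: fails
Holds on [1,3], so largest k = 2.

2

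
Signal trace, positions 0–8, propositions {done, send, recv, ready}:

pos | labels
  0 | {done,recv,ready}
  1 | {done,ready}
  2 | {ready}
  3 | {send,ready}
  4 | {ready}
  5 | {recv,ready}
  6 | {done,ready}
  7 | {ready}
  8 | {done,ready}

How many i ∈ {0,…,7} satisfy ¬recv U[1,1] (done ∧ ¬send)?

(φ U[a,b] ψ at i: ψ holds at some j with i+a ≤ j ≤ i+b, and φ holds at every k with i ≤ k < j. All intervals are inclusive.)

Evaluate at each i in [0,7]:
  i=0: ✗ (lhs fails at k=0 before rhs at j=1)
  i=1: ✗ (no rhs in [2,2])
  i=2: ✗ (no rhs in [3,3])
  i=3: ✗ (no rhs in [4,4])
  i=4: ✗ (no rhs in [5,5])
  i=5: ✗ (lhs fails at k=5 before rhs at j=6)
  i=6: ✗ (no rhs in [7,7])
  i=7: ✓ (rhs at j=8; lhs holds on [7,7])
Positions where it holds: {7} → 1.

1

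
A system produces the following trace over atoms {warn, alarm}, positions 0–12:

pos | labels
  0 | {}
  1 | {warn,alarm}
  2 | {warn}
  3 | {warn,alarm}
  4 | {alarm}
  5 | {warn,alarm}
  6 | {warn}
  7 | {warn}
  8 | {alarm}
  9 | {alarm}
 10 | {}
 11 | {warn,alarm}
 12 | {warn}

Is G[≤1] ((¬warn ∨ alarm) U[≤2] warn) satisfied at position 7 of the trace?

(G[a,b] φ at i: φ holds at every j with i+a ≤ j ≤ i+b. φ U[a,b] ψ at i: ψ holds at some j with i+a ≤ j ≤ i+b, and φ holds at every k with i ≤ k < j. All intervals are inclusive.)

Check ((¬warn ∨ alarm) U[≤2] warn) at every j in [7,8]:
  j=7: holds
  j=8: fails
Fails at j=8 → formula fails.

False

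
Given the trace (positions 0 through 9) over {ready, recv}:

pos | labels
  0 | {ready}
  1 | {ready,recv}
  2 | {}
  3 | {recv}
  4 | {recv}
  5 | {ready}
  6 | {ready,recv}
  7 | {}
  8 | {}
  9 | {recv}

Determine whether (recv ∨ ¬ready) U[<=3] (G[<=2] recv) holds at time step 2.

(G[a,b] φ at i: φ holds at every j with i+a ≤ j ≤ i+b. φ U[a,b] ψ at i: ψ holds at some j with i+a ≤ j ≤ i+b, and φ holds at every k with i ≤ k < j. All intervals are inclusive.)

False

Need some j in [2,5] with G[<=2] recv, and (recv ∨ ¬ready) at every k in [2,j-1].
  j=2: G[<=2] recv — fails at 2.
  j=3: G[<=2] recv — fails at 5.
  j=4: G[<=2] recv — fails at 5.
  j=5: G[<=2] recv — fails at 5.
No j in the window works → until fails.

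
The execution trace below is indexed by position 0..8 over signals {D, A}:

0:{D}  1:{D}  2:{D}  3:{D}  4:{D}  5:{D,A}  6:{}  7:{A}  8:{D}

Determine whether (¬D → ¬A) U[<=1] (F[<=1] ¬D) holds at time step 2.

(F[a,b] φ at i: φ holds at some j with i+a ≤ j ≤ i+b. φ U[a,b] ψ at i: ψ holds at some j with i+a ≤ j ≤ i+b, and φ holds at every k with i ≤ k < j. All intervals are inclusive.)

False

Need some j in [2,3] with F[<=1] ¬D, and (¬D → ¬A) at every k in [2,j-1].
  j=2: F[<=1] ¬D — fails (none in [2,3]).
  j=3: F[<=1] ¬D — fails (none in [3,4]).
No j in the window works → until fails.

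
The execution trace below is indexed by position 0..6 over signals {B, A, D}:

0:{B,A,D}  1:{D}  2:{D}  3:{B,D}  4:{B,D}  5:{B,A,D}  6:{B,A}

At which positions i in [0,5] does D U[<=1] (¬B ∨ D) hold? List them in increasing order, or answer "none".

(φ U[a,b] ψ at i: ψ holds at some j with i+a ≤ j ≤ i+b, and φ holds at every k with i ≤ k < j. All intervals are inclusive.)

0, 1, 2, 3, 4, 5

Evaluate at each i in [0,5]:
  i=0: ✓ (rhs at j=0)
  i=1: ✓ (rhs at j=1)
  i=2: ✓ (rhs at j=2)
  i=3: ✓ (rhs at j=3)
  i=4: ✓ (rhs at j=4)
  i=5: ✓ (rhs at j=5)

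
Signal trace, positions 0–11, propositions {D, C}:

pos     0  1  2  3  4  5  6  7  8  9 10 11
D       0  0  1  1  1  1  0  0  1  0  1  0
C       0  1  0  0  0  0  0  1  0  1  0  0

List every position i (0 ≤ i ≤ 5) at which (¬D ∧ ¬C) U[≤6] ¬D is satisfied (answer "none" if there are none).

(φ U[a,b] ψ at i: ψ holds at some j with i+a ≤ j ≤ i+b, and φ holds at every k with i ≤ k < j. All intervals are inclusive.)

Evaluate at each i in [0,5]:
  i=0: ✓ (rhs at j=0)
  i=1: ✓ (rhs at j=1)
  i=2: ✗ (lhs fails at k=2 before rhs at j=6)
  i=3: ✗ (lhs fails at k=3 before rhs at j=6)
  i=4: ✗ (lhs fails at k=4 before rhs at j=6)
  i=5: ✗ (lhs fails at k=5 before rhs at j=6)

0, 1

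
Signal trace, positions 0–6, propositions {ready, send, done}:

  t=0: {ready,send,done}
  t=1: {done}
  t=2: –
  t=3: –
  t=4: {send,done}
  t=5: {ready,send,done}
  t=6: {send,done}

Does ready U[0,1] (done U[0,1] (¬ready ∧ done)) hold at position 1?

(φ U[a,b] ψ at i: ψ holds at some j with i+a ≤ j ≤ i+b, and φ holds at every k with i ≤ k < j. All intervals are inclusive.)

Need some j in [1,2] with (done U[0,1] (¬ready ∧ done)), and ready at every k in [1,j-1].
  j=1: (done U[0,1] (¬ready ∧ done)) holds; no prefix to check → satisfied.

True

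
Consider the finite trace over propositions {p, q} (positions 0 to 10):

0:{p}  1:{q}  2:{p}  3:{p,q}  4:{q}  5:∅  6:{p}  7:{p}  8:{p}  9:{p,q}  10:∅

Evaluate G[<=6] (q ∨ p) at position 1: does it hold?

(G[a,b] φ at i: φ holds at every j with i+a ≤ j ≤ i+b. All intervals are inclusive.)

No

Check (q ∨ p) at every j in [1,7]:
  j=1: true
  j=2: true
  j=3: true
  j=4: true
  j=5: false
  j=6: true
  j=7: true
Fails at j=5 → formula fails.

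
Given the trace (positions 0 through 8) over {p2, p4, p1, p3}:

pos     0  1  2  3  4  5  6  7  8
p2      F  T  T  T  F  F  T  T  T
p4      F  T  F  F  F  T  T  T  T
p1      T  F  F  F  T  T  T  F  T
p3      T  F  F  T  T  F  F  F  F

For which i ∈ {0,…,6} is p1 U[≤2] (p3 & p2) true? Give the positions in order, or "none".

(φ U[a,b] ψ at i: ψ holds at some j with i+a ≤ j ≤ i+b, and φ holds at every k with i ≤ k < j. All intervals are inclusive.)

Evaluate at each i in [0,6]:
  i=0: ✗ (no rhs in [0,2])
  i=1: ✗ (lhs fails at k=1 before rhs at j=3)
  i=2: ✗ (lhs fails at k=2 before rhs at j=3)
  i=3: ✓ (rhs at j=3)
  i=4: ✗ (no rhs in [4,6])
  i=5: ✗ (no rhs in [5,7])
  i=6: ✗ (no rhs in [6,8])

3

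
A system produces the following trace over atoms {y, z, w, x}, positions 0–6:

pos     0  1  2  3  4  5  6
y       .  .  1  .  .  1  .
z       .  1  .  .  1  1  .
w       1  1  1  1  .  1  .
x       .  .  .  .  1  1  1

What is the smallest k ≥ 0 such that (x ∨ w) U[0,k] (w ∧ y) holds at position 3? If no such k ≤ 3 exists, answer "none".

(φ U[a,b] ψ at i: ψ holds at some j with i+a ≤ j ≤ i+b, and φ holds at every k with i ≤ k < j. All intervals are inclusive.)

2

Need earliest j ≥ 3 with (w ∧ y), and (x ∨ w) at every k in [3,j-1].
  j=3: rhs fails.
  j=4: rhs fails.
  j=5: rhs holds; lhs holds on [3,4]. k = 2.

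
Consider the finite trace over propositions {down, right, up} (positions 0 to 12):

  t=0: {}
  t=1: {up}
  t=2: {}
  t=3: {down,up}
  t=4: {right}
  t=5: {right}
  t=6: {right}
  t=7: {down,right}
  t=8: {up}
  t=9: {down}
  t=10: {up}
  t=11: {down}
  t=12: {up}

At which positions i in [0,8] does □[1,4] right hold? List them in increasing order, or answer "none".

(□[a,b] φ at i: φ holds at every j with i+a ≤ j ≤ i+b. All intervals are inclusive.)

3

Evaluate at each i in [0,8]:
  i=0: ✗ (fails at j=1)
  i=1: ✗ (fails at j=2)
  i=2: ✗ (fails at j=3)
  i=3: ✓ (all of [4,7])
  i=4: ✗ (fails at j=8)
  i=5: ✗ (fails at j=8)
  i=6: ✗ (fails at j=8)
  i=7: ✗ (fails at j=8)
  i=8: ✗ (fails at j=9)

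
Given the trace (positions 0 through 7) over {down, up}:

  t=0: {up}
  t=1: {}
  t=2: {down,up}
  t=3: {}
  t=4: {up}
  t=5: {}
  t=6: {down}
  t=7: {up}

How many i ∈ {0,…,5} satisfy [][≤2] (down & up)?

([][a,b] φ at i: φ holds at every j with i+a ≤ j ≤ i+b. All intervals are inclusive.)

Evaluate at each i in [0,5]:
  i=0: ✗ (fails at j=0)
  i=1: ✗ (fails at j=1)
  i=2: ✗ (fails at j=3)
  i=3: ✗ (fails at j=3)
  i=4: ✗ (fails at j=4)
  i=5: ✗ (fails at j=5)
Positions where it holds: {} → 0.

0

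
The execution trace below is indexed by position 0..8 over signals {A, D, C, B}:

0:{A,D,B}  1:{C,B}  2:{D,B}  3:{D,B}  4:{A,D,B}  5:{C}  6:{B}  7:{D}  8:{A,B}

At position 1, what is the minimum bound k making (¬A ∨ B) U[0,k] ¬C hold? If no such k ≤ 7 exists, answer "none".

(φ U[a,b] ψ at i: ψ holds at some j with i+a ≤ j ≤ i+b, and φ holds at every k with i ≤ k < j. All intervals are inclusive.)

Need earliest j ≥ 1 with ¬C, and (¬A ∨ B) at every k in [1,j-1].
  j=1: rhs fails.
  j=2: rhs holds; lhs holds on [1,1]. k = 1.

1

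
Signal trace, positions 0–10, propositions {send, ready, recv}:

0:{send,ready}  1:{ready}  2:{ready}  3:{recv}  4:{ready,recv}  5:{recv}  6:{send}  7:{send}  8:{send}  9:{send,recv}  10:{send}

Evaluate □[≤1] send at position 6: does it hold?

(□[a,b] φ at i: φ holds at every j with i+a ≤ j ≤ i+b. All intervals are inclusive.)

True

Check send at every j in [6,7]:
  j=6: true
  j=7: true
All positions satisfy it → formula holds.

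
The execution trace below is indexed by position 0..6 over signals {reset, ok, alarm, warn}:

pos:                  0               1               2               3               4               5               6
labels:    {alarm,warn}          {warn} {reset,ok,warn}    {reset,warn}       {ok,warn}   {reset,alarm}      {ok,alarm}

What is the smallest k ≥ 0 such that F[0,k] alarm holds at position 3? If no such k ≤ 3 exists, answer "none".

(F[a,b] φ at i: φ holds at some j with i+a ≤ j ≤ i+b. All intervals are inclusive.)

2

Scan j = 3,4,… for alarm:
  j=3: fails
  j=4: fails
  j=5: holds
First hit at j=5, so smallest k = 5-3 = 2.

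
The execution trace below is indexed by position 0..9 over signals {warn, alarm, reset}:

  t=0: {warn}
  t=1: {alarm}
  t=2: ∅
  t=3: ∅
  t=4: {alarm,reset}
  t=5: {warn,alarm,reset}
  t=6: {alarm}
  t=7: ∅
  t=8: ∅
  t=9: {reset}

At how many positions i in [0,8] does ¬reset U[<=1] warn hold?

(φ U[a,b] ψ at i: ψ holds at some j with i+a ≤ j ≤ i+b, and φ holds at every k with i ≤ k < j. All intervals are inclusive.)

2

Evaluate at each i in [0,8]:
  i=0: ✓ (rhs at j=0)
  i=1: ✗ (no rhs in [1,2])
  i=2: ✗ (no rhs in [2,3])
  i=3: ✗ (no rhs in [3,4])
  i=4: ✗ (lhs fails at k=4 before rhs at j=5)
  i=5: ✓ (rhs at j=5)
  i=6: ✗ (no rhs in [6,7])
  i=7: ✗ (no rhs in [7,8])
  i=8: ✗ (no rhs in [8,9])
Positions where it holds: {0, 5} → 2.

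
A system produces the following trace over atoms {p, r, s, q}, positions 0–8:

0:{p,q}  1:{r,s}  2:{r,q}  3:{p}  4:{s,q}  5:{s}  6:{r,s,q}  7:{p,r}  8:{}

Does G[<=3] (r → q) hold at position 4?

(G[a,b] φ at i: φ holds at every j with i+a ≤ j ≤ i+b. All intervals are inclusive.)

Check (r → q) at every j in [4,7]:
  j=4: antecedent false → ✓
  j=5: antecedent false → ✓
  j=6: antecedent true; consequent true → ✓
  j=7: antecedent true; consequent false → ✗
Fails at j=7 → formula fails.

False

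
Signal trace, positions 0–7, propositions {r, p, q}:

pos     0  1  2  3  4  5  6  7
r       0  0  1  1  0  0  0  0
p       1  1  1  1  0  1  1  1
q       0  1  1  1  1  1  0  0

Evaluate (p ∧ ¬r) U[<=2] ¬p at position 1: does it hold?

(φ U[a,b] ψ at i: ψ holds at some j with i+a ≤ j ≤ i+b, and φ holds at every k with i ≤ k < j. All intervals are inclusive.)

Does not hold

Need some j in [1,3] with ¬p, and (p ∧ ¬r) at every k in [1,j-1].
  j=1: ¬p false.
  j=2: ¬p false.
  j=3: ¬p false.
No j in the window works → until fails.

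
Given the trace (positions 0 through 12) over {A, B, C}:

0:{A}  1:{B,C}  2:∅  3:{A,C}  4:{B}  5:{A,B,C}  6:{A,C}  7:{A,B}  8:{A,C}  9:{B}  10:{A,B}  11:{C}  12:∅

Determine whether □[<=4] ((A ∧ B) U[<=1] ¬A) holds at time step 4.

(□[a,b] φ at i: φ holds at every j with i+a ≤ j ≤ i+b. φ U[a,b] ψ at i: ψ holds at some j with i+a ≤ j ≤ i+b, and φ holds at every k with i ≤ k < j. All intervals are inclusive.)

Check ((A ∧ B) U[<=1] ¬A) at every j in [4,8]:
  j=4: holds
  j=5: fails
  j=6: fails
  j=7: fails
  j=8: fails
Fails at j=5 → formula fails.

No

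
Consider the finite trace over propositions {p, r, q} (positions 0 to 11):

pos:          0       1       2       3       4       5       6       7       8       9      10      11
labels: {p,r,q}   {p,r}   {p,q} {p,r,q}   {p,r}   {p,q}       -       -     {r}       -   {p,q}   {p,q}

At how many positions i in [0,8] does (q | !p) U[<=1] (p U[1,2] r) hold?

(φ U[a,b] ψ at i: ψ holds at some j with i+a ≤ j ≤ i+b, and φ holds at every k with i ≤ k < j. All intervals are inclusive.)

4

Evaluate at each i in [0,8]:
  i=0: ✓ (rhs at j=0)
  i=1: ✓ (rhs at j=1)
  i=2: ✓ (rhs at j=2)
  i=3: ✓ (rhs at j=3)
  i=4: ✗ (no rhs in [4,5])
  i=5: ✗ (no rhs in [5,6])
  i=6: ✗ (no rhs in [6,7])
  i=7: ✗ (no rhs in [7,8])
  i=8: ✗ (no rhs in [8,9])
Positions where it holds: {0, 1, 2, 3} → 4.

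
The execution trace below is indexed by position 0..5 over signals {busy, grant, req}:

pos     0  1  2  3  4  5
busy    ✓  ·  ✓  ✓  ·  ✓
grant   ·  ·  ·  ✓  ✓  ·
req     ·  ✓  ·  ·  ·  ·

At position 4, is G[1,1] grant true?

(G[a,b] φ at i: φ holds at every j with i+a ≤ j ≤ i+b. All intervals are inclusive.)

No

Check grant at every j in [5,5]:
  j=5: false
Fails at j=5 → formula fails.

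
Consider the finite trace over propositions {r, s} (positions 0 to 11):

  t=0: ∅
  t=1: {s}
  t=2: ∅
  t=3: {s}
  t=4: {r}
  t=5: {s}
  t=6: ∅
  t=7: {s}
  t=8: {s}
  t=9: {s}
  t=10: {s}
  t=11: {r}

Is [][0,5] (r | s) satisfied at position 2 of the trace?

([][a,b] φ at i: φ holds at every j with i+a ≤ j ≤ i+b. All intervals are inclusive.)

Check (r | s) at every j in [2,7]:
  j=2: false
  j=3: true
  j=4: true
  j=5: true
  j=6: false
  j=7: true
Fails at j=2 → formula fails.

No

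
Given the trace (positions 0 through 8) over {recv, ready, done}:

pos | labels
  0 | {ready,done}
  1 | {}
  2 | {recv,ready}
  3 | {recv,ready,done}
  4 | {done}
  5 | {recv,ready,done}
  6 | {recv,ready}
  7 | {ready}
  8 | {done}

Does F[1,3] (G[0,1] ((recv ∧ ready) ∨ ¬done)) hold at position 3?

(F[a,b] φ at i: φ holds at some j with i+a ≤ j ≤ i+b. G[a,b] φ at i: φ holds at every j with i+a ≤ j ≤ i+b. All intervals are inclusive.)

Yes

Check G[0,1] ((recv ∧ ready) ∨ ¬done) at each j in [4,6]:
  j=4: fails at 4
  j=5: holds on [5,6]
  j=6: holds on [6,7]
Found at j=5 → formula holds.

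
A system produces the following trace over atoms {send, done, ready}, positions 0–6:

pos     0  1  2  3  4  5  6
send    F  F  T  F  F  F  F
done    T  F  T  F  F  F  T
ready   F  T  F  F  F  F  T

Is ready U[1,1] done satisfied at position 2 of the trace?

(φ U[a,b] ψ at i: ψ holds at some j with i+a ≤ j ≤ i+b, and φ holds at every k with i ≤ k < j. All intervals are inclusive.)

False

Need some j in [3,3] with done, and ready at every k in [2,j-1].
  j=3: done false.
No j in the window works → until fails.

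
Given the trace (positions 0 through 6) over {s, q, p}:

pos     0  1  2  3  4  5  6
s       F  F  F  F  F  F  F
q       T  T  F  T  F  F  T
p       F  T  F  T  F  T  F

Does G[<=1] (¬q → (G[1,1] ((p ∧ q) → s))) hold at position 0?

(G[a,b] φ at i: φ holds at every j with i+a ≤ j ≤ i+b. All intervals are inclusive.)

Yes

Check (¬q → (G[1,1] ((p ∧ q) → s))) at every j in [0,1]:
  j=0: antecedent false → ✓
  j=1: antecedent false → ✓
All positions satisfy it → formula holds.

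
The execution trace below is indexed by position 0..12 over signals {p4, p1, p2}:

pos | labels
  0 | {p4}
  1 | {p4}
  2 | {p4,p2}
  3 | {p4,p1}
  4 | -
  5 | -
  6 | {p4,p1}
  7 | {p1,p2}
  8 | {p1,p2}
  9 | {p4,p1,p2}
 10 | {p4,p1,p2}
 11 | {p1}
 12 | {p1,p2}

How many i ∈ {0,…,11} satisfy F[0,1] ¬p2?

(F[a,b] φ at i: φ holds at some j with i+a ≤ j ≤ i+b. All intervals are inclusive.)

9

Evaluate at each i in [0,11]:
  i=0: ✓ (witness j=0)
  i=1: ✓ (witness j=1)
  i=2: ✓ (witness j=3)
  i=3: ✓ (witness j=3)
  i=4: ✓ (witness j=4)
  i=5: ✓ (witness j=5)
  i=6: ✓ (witness j=6)
  i=7: ✗ (none in [7,8])
  i=8: ✗ (none in [8,9])
  i=9: ✗ (none in [9,10])
  i=10: ✓ (witness j=11)
  i=11: ✓ (witness j=11)
Positions where it holds: {0, 1, 2, 3, 4, 5, 6, 10, 11} → 9.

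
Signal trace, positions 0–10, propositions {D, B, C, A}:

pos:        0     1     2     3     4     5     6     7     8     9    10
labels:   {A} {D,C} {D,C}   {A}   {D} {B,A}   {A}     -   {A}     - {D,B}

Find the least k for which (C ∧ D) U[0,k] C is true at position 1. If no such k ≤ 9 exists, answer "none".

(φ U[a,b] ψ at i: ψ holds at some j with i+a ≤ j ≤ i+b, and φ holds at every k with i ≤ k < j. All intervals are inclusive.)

Need earliest j ≥ 1 with C, and (C ∧ D) at every k in [1,j-1].
  j=1: rhs holds (empty prefix). k = 0.

0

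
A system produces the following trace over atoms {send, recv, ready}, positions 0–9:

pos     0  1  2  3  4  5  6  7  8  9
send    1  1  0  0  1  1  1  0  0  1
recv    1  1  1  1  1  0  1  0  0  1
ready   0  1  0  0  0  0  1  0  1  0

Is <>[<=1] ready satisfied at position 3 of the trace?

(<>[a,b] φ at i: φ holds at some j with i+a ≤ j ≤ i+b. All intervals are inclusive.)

False

Check ready at each j in [3,4]:
  j=3: false
  j=4: false
No position in the window satisfies it → formula fails.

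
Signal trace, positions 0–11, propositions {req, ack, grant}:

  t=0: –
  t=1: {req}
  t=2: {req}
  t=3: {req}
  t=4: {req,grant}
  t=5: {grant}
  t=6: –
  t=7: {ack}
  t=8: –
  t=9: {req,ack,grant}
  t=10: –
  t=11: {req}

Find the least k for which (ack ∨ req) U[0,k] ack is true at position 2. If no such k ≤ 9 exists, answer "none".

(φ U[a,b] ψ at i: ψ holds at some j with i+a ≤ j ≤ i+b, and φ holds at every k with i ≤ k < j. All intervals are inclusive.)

none

Need earliest j ≥ 2 with ack, and (ack ∨ req) at every k in [2,j-1].
  j=2: rhs fails.
  j=3: rhs fails.
  j=4: rhs fails.
  j=5: rhs fails.
  j=6: rhs fails.
  j=7: rhs holds but lhs fails at k=5.
  j=8: rhs fails.
  j=9: rhs holds but lhs fails at k=5.
  j=10: rhs fails.
  j=11: rhs fails.
No witness within the range → none.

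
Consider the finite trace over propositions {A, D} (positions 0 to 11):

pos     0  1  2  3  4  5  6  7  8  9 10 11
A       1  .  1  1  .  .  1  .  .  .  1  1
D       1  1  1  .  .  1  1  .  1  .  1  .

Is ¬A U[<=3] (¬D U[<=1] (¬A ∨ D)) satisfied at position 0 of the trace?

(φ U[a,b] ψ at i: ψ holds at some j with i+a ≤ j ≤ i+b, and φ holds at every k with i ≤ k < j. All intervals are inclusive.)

Yes

Need some j in [0,3] with (¬D U[<=1] (¬A ∨ D)), and ¬A at every k in [0,j-1].
  j=0: (¬D U[<=1] (¬A ∨ D)) holds; no prefix to check → satisfied.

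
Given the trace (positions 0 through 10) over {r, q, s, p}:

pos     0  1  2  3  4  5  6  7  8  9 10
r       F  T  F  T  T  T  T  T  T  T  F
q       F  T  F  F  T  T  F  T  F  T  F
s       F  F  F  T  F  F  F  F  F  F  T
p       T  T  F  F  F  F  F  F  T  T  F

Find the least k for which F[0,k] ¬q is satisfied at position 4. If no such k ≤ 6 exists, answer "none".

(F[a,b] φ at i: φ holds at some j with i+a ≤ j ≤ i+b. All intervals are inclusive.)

Scan j = 4,5,… for ¬q:
  j=4: fails
  j=5: fails
  j=6: holds
First hit at j=6, so smallest k = 6-4 = 2.

2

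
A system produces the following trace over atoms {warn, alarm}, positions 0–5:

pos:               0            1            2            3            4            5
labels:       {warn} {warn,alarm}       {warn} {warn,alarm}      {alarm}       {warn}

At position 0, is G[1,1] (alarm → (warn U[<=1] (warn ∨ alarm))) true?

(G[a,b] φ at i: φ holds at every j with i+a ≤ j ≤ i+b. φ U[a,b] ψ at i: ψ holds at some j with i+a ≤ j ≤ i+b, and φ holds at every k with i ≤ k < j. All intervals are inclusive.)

Check (alarm → (warn U[<=1] (warn ∨ alarm))) at every j in [1,1]:
  j=1: antecedent true; consequent holds → ✓
All positions satisfy it → formula holds.

Holds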